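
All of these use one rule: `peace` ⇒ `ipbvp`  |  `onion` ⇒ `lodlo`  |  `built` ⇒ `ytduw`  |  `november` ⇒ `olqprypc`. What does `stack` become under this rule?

Each letter's alphabet position (a=0..z=25) is mapped through 23·x+1 mod 26 — an affine cipher.
For stack: s(18)→23·18+1≡25=z; t(19)→23·19+1≡22=w; a(0)→23·0+1≡1=b; c(2)→23·2+1≡21=v; k(10)→23·10+1≡23=x (all mod 26).

zwbvx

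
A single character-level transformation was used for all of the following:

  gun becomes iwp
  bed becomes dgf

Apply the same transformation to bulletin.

Every letter moves 2 places later in the alphabet, wrapping around z→a.
For bulletin: b+2=d, u+2=w, l+2=n, l+2=n, e+2=g, t+2=v, i+2=k, n+2=p.

dwnngvkp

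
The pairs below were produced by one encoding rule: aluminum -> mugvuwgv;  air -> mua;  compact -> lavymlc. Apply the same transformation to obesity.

The shift depends on letter class: consonant l→u is +9, but vowel a→m is +12. Vowels shift forward by 12 and consonants shift forward by 9.
On obesity: o(vowel)+12=a, b(cons)+9=k, e(vowel)+12=q, s(cons)+9=b, i(vowel)+12=u, t(cons)+9=c, y(cons)+9=h.

akqbuch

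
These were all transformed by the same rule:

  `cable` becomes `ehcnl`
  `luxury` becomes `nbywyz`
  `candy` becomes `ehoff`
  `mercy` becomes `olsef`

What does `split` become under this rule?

uwmka

A repeating key of period 3 is used — shifts +2, +7, +1 over and over.
On split: s+2=u, p+7=w, l+1=m, i+2=k, t+7=a.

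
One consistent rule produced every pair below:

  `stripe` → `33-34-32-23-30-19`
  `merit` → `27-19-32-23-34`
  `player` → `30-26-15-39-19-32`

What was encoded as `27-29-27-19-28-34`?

s is letter #19 and maps to 33: an offset of 14. The number is (letter's place in the alphabet, a=1) + 14.
Decoding 27-29-27-19-28-34: 27→(27−14)÷1=13=m, 29→(29−14)÷1=15=o, 27→(27−14)÷1=13=m, 19→(19−14)÷1=5=e, 28→(28−14)÷1=14=n, 34→(34−14)÷1=20=t.

moment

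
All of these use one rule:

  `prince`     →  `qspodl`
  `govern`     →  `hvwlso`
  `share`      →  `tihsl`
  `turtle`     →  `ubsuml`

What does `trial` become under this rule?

usphm

The shift depends on letter class: consonant p→q is +1, but vowel i→p is +7. The rule splits by letter class: vowels +7, consonants +1.
On trial: t(cons)+1=u, r(cons)+1=s, i(vowel)+7=p, a(vowel)+7=h, l(cons)+1=m.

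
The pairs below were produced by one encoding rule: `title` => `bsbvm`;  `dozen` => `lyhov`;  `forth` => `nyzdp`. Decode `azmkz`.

The shifts repeat in a cycle of length 2: positions 0,1,… shift by +8, +10, then the pattern repeats.
Undoing it on azmkz: a−8=s, z−10=p, m−8=e, k−10=a, z−8=r.

spear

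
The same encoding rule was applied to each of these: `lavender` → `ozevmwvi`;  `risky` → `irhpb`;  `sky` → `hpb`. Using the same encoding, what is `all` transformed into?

Each letter is replaced by its mirror in the alphabet: a↔z, b↔y, c↔x, and so on (the Atbash cipher).
On all: a↔z, l↔o, l↔o.

zoo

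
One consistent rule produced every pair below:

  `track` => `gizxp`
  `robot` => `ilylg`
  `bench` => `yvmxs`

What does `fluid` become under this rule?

uofrw

Each pair mirrors across the alphabet (t↔g, r↔i, a↔z): positions sum to 25. Letters are reflected about the middle of the alphabet (position → 25−position): Atbash.
For fluid: f↔u, l↔o, u↔f, i↔r, d↔w.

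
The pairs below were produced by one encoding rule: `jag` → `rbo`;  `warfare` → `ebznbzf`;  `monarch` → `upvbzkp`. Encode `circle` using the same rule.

The shift depends on letter class: consonant j→r is +8, but vowel a→b is +1. Two shifts are in play — +1 for a/e/i/o/u, +8 for every other letter.
Applying it to circle: c(cons)+8=k, i(vowel)+1=j, r(cons)+8=z, c(cons)+8=k, l(cons)+8=t, e(vowel)+1=f.

kjzktf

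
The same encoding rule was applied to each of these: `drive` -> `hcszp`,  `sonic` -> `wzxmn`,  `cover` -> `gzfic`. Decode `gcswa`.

crisp

Shifts by position in drive: pos 0: d→h (+4), pos 1: r→c (+11), pos 2: i→s (+10), pos 3: v→z (+4), pos 4: e→p (+11) — repeating every 3. The shifts repeat in a cycle of length 3: positions 0,1,… shift by +4, +11, +10, then the pattern repeats.
Decoding gcswa: g−4=c, c−11=r, s−10=i, w−4=s, a−11=p.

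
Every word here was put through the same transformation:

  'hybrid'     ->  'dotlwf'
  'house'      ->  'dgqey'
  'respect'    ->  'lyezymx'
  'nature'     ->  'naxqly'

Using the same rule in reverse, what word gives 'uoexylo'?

mystery

h(7)→d(3) and y(24)→o(14) fit y≡19x+0 (mod 26); the inverse of 19 mod 26 is 11. Each letter's alphabet position (a=0..z=25) is mapped through 19·x+0 mod 26 — an affine cipher.
Reversing it on uoexylo: u(20)→11·(20−0)≡12=m; o(14)→11·(14−0)≡24=y; e(4)→11·(4−0)≡18=s; x(23)→11·(23−0)≡19=t; y(24)→11·(24−0)≡4=e; l(11)→11·(11−0)≡17=r; o(14)→11·(14−0)≡24=y (all mod 26).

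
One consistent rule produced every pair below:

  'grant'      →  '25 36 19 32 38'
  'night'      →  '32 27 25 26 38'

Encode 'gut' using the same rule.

g is letter #7 and maps to 25: an offset of 18. Letters become their 1-based position plus 18 (so a→19, b→20, …).
On gut: g=7→25, u=21→39, t=20→38.

25 39 38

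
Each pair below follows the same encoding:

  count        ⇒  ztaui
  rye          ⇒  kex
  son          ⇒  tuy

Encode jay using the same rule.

egp

The output letters match the input read backwards, each shifted +6: count reversed is tnuoc. The word is reversed, then every letter is shifted forward by 6.
On jay: reverse → yaj; then shift: y+6=e, a+6=g, j+6=p.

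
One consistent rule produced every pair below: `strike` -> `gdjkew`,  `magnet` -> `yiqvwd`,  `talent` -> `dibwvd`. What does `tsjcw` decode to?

force

s(18)→g(6) and t(19)→d(3) fit y≡23x+8 (mod 26); the inverse of 23 mod 26 is 17. Treating letters as 0–25, the rule is x ↦ 23x + 8 (mod 26).
Decoding tsjcw: t(19)→17·(19−8)≡5=f; s(18)→17·(18−8)≡14=o; j(9)→17·(9−8)≡17=r; c(2)→17·(2−8)≡2=c; w(22)→17·(22−8)≡4=e (all mod 26).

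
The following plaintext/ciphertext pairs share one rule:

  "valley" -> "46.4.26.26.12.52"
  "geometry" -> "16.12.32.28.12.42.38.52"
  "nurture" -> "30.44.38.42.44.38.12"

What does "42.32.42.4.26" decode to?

total

The formula is n = 2×(alphabet index, a=1) + 2.
Decoding 42.32.42.4.26: 42→(42−2)÷2=20=t, 32→(32−2)÷2=15=o, 42→(42−2)÷2=20=t, 4→(4−2)÷2=1=a, 26→(26−2)÷2=12=l.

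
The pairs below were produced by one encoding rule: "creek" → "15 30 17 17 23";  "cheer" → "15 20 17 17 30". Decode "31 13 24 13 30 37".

salary

c is letter #3 and maps to 15: an offset of 12. The number is (letter's place in the alphabet, a=1) + 12.
Reversing it on 31 13 24 13 30 37: 31→(31−12)÷1=19=s, 13→(13−12)÷1=1=a, 24→(24−12)÷1=12=l, 13→(13−12)÷1=1=a, 30→(30−12)÷1=18=r, 37→(37−12)÷1=25=y.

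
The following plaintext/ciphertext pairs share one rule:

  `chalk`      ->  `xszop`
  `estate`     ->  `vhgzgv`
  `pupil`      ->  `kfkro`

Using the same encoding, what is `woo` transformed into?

Each pair mirrors across the alphabet (c↔x, h↔s, a↔z): positions sum to 25. This is the alphabet-reversal cipher (Atbash): a becomes z, b becomes y, etc.
For woo: w↔d, o↔l, o↔l.

dll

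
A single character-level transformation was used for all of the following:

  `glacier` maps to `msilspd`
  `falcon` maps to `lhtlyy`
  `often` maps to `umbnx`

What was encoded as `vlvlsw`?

In glacier: g→m is +6, l→s is +7, a→i is +8, c→l is +9 — the shift increases by 1 each position. Letter i (0-indexed) is shifted by i+6, so successive shifts are 6, 7, 8, ….
Decoding vlvlsw: v−6=p, l−7=e, v−8=n, l−9=c, s−10=i, w−11=l.

pencil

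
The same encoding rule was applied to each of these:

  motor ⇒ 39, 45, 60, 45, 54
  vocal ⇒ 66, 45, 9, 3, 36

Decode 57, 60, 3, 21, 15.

stage

m(#13)→39 and o(#15)→45: differences scale by 3, so n = 3·pos + 0. Each letter becomes 3×(its alphabet position, a=1..z=26).
Decoding 57, 60, 3, 21, 15: 57→(57−0)÷3=19=s, 60→(60−0)÷3=20=t, 3→(3−0)÷3=1=a, 21→(21−0)÷3=7=g, 15→(15−0)÷3=5=e.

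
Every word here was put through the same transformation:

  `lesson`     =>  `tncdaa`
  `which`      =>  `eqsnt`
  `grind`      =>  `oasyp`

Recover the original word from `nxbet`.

In lesson: l→t is +8, e→n is +9, s→c is +10, s→d is +11 — the shift increases by 1 each position. Each letter shifts forward by (position + 8), i.e. 8, 9, 10, … — the shift grows by one for each successive letter.
Decoding nxbet: n−8=f, x−9=o, b−10=r, e−11=t, t−12=h.

forth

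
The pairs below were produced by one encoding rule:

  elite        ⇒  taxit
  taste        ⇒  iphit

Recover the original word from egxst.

pride

Compare letters: e→t is +15, l→a is +15, i→x is +15 — a constant shift. Every letter moves 15 places later in the alphabet, wrapping around z→a.
Undoing it on egxst: e−15=p, g−15=r, x−15=i, s−15=d, t−15=e.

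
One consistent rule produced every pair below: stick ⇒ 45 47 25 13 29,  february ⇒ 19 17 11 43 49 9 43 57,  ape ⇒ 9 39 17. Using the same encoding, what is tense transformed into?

s(#19)→45 and t(#20)→47: differences scale by 2, so n = 2·pos + 7. The formula is n = 2×(alphabet index, a=1) + 7.
Applying it to tense: t=20→47, e=5→17, n=14→35, s=19→45, e=5→17.

47 17 35 45 17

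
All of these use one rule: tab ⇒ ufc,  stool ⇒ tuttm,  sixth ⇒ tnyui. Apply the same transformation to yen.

The shift depends on letter class: consonant t→u is +1, but vowel a→f is +5. The rule splits by letter class: vowels +5, consonants +1.
On yen: y(cons)+1=z, e(vowel)+5=j, n(cons)+1=o.

zjo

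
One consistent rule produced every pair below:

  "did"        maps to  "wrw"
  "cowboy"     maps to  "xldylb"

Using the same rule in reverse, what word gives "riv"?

Each pair mirrors across the alphabet (d↔w, i↔r, d↔w): positions sum to 25. Each letter is replaced by its mirror in the alphabet: a↔z, b↔y, c↔x, and so on (the Atbash cipher).
Reversing it on riv: r↔i, i↔r, v↔e.

ire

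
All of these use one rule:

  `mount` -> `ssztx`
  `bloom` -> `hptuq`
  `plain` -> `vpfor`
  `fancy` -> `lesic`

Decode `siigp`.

medal

A repeating key of period 3 is used — shifts +6, +4, +5 over and over.
Decoding siigp: s−6=m, i−4=e, i−5=d, g−6=a, p−4=l.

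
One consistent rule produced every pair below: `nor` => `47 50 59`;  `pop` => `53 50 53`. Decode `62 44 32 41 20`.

smile

n(#14)→47 and o(#15)→50: differences scale by 3, so n = 3·pos + 5. The formula is n = 3×(alphabet index, a=1) + 5.
Reversing it on 62 44 32 41 20: 62→(62−5)÷3=19=s, 44→(44−5)÷3=13=m, 32→(32−5)÷3=9=i, 41→(41−5)÷3=12=l, 20→(20−5)÷3=5=e.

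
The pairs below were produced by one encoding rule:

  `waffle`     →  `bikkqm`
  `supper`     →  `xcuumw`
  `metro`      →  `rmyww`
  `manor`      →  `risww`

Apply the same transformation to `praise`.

The shift depends on letter class: consonant w→b is +5, but vowel a→i is +8. Two shifts are in play — +8 for a/e/i/o/u, +5 for every other letter.
On praise: p(cons)+5=u, r(cons)+5=w, a(vowel)+8=i, i(vowel)+8=q, s(cons)+5=x, e(vowel)+8=m.

uwiqxm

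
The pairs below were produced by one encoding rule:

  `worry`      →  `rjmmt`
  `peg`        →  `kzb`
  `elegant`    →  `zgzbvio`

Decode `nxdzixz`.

science

This is a Caesar cipher with shift 21.
Undoing it on nxdzixz: n−21=s, x−21=c, d−21=i, z−21=e, i−21=n, x−21=c, z−21=e.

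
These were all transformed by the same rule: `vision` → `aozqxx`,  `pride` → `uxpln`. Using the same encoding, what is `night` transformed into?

In vision: v→a is +5, i→o is +6, s→z is +7, i→q is +8 — the shift increases by 1 each position. The shift increases by 1 at each position, starting from +5: 5, 6, 7, ….
For night: n+5=s, i+6=o, g+7=n, h+8=p, t+9=c.

sonpc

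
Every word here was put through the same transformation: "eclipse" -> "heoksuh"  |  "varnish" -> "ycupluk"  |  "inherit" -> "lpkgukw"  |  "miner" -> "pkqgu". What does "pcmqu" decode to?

The shifts repeat in a cycle of length 2: positions 0,1,… shift by +3, +2, then the pattern repeats.
Decoding pcmqu: p−3=m, c−2=a, m−3=j, q−2=o, u−3=r.

major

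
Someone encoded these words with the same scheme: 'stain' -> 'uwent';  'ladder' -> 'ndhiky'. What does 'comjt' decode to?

alien

In stain: s→u is +2, t→w is +3, a→e is +4, i→n is +5 — the shift increases by 1 each position. The shift increases by 1 at each position, starting from +2: 2, 3, 4, ….
Undoing it on comjt: c−2=a, o−3=l, m−4=i, j−5=e, t−6=n.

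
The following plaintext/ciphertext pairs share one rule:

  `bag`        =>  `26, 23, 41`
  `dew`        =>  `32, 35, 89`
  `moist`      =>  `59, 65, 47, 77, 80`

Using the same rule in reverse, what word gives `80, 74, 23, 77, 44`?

b(#2)→26 and a(#1)→23: differences scale by 3, so n = 3·pos + 20. The formula is n = 3×(alphabet index, a=1) + 20.
Reversing it on 80, 74, 23, 77, 44: 80→(80−20)÷3=20=t, 74→(74−20)÷3=18=r, 23→(23−20)÷3=1=a, 77→(77−20)÷3=19=s, 44→(44−20)÷3=8=h.

trash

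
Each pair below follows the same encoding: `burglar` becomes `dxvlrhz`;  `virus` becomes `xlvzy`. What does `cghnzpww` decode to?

In burglar: b→d is +2, u→x is +3, r→v is +4, g→l is +5 — the shift increases by 1 each position. The shift increases by 1 at each position, starting from +2: 2, 3, 4, ….
Undoing it on cghnzpww: c−2=a, g−3=d, h−4=d, n−5=i, z−6=t, p−7=i, w−8=o, w−9=n.

addition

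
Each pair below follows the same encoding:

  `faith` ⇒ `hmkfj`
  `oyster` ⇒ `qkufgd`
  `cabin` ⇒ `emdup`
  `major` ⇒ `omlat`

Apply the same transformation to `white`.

The shifts repeat in a cycle of length 2: positions 0,1,… shift by +2, +12, then the pattern repeats.
On white: w+2=y, h+12=t, i+2=k, t+12=f, e+2=g.

ytkfg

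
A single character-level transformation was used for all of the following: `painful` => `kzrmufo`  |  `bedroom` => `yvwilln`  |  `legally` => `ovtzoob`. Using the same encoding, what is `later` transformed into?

Each pair mirrors across the alphabet (p↔k, a↔z, i↔r): positions sum to 25. This is the alphabet-reversal cipher (Atbash): a becomes z, b becomes y, etc.
Applying it to later: l↔o, a↔z, t↔g, e↔v, r↔i.

ozgvi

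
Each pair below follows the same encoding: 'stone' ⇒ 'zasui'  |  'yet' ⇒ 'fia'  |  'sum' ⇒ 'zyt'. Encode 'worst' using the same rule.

dsyza

The shift depends on letter class: consonant s→z is +7, but vowel o→s is +4. The rule splits by letter class: vowels +4, consonants +7.
For worst: w(cons)+7=d, o(vowel)+4=s, r(cons)+7=y, s(cons)+7=z, t(cons)+7=a.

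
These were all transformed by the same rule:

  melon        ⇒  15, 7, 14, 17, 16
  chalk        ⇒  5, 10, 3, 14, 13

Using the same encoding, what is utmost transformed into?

23, 22, 15, 17, 21, 22

m is letter #13 and maps to 15: an offset of 2. The number is (letter's place in the alphabet, a=1) + 2.
Applying it to utmost: u=21→23, t=20→22, m=13→15, o=15→17, s=19→21, t=20→22.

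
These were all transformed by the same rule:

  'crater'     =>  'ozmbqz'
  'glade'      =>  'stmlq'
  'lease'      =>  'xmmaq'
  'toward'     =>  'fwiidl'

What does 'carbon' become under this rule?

oidjav

The shifts repeat in a cycle of length 2: positions 0,1,… shift by +12, +8, then the pattern repeats.
On carbon: c+12=o, a+8=i, r+12=d, b+8=j, o+12=a, n+8=v.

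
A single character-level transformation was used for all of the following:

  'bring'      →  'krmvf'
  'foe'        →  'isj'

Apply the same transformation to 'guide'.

ihmyk

The output letters match the input read backwards, each shifted +4: bring reversed is gnirb. Two steps: reverse the string, then apply a Caesar shift of +4.
On guide: reverse → ediug; then shift: e+4=i, d+4=h, i+4=m, u+4=y, g+4=k.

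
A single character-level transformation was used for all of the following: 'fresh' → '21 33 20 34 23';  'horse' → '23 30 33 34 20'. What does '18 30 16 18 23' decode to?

coach

f is letter #6 and maps to 21: an offset of 15. Letters become their 1-based position plus 15 (so a→16, b→17, …).
Reversing it on 18 30 16 18 23: 18→(18−15)÷1=3=c, 30→(30−15)÷1=15=o, 16→(16−15)÷1=1=a, 18→(18−15)÷1=3=c, 23→(23−15)÷1=8=h.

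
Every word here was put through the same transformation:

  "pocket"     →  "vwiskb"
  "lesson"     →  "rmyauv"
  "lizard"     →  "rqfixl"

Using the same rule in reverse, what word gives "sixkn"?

Shifts by position in pocket: pos 0: p→v (+6), pos 1: o→w (+8), pos 2: c→i (+6), pos 3: k→s (+8) — repeating every 2. A repeating key of period 2 is used — shifts +6, +8 over and over.
Decoding sixkn: s−6=m, i−8=a, x−6=r, k−8=c, n−6=h.

march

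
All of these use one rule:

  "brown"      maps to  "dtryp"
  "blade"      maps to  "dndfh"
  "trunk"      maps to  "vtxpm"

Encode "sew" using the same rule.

uhy

The shift depends on letter class: consonant b→d is +2, but vowel o→r is +3. Vowels shift forward by 3 and consonants shift forward by 2.
Applying it to sew: s(cons)+2=u, e(vowel)+3=h, w(cons)+2=y.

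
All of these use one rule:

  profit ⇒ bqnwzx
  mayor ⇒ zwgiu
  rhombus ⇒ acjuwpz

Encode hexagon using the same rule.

The output letters match the input read backwards, each shifted +8: profit reversed is tiforp. The word is reversed, then every letter is shifted forward by 8.
On hexagon: reverse → nogaxeh; then shift: n+8=v, o+8=w, g+8=o, a+8=i, x+8=f, e+8=m, h+8=p.

vwoifmp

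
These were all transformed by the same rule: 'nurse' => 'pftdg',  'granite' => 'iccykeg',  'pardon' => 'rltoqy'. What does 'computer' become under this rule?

ezoawegc

Shifts by position in nurse: pos 0: n→p (+2), pos 1: u→f (+11), pos 2: r→t (+2), pos 3: s→d (+11) — repeating every 2. It's a Vigenère-style cipher with numeric key [2,11]: position i shifts by key[i mod 2].
Applying it to computer: c+2=e, o+11=z, m+2=o, p+11=a, u+2=w, t+11=e, e+2=g, r+11=c.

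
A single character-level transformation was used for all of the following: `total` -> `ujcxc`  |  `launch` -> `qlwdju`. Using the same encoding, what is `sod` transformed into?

mxb

The output letters match the input read backwards, each shifted +9: total reversed is latot. Two steps: reverse the string, then apply a Caesar shift of +9.
For sod: reverse → dos; then shift: d+9=m, o+9=x, s+9=b.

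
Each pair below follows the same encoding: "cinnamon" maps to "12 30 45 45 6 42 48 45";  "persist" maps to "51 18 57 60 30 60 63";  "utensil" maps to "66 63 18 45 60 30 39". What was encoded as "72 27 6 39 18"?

whale

c(#3)→12 and i(#9)→30: differences scale by 3, so n = 3·pos + 3. The formula is n = 3×(alphabet index, a=1) + 3.
Undoing it on 72 27 6 39 18: 72→(72−3)÷3=23=w, 27→(27−3)÷3=8=h, 6→(6−3)÷3=1=a, 39→(39−3)÷3=12=l, 18→(18−3)÷3=5=e.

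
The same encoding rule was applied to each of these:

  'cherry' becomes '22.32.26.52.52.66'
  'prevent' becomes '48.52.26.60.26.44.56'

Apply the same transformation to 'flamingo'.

c(#3)→22 and h(#8)→32: differences scale by 2, so n = 2·pos + 16. The formula is n = 2×(alphabet index, a=1) + 16.
For flamingo: f=6→28, l=12→40, a=1→18, m=13→42, i=9→34, n=14→44, g=7→30, o=15→46.

28.40.18.42.34.44.30.46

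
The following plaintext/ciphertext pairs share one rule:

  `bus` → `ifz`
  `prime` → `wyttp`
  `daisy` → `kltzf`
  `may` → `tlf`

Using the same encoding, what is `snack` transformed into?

Two shifts are in play — +11 for a/e/i/o/u, +7 for every other letter.
On snack: s(cons)+7=z, n(cons)+7=u, a(vowel)+11=l, c(cons)+7=j, k(cons)+7=r.

zuljr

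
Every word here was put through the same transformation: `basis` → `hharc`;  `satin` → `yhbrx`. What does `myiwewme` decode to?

In basis: b→h is +6, a→h is +7, s→a is +8, i→r is +9 — the shift increases by 1 each position. The shift increases by 1 at each position, starting from +6: 6, 7, 8, ….
Undoing it on myiwewme: m−6=g, y−7=r, i−8=a, w−9=n, e−10=u, w−11=l, m−12=a, e−13=r.

granular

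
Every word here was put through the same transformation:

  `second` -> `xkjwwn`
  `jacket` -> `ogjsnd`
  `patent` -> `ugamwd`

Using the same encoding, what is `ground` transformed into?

Letter i (0-indexed) is shifted by i+5, so successive shifts are 5, 6, 7, ….
Applying it to ground: g+5=l, r+6=x, o+7=v, u+8=c, n+9=w, d+10=n.

lxvcwn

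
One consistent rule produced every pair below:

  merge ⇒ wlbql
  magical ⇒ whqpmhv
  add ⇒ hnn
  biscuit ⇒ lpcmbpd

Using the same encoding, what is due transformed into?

The shift depends on letter class: consonant m→w is +10, but vowel e→l is +7. Two shifts are in play — +7 for a/e/i/o/u, +10 for every other letter.
On due: d(cons)+10=n, u(vowel)+7=b, e(vowel)+7=l.

nbl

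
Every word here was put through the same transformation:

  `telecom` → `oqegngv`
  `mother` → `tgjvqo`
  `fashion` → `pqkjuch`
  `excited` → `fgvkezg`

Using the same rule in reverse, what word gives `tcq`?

The output letters match the input read backwards, each shifted +2: telecom reversed is mocelet. Two steps: reverse the string, then apply a Caesar shift of +2.
Undoing it on tcq: shift back: t−2=r, c−2=a, q−2=o → rao; then reverse → oar.

oar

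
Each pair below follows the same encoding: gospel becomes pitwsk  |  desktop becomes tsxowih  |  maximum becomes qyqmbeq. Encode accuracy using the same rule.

cgevygge

The output letters match the input read backwards, each shifted +4: gospel reversed is lepsog. Read the word backwards and shift each letter +4.
For accuracy: reverse → ycarucca; then shift: y+4=c, c+4=g, a+4=e, r+4=v, u+4=y, c+4=g, c+4=g, a+4=e.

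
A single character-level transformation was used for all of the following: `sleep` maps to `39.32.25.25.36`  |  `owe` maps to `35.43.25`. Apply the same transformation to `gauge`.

27.21.41.27.25

s is letter #19 and maps to 39: an offset of 20. The number is (letter's place in the alphabet, a=1) + 20.
On gauge: g=7→27, a=1→21, u=21→41, g=7→27, e=5→25.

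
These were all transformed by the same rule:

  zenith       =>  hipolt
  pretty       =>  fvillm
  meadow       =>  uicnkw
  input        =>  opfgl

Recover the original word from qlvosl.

Each letter's alphabet position (a=0..z=25) is mapped through 21·x+2 mod 26 — an affine cipher.
Reversing it on qlvosl: q(16)→5·(16−2)≡18=s; l(11)→5·(11−2)≡19=t; v(21)→5·(21−2)≡17=r; o(14)→5·(14−2)≡8=i; s(18)→5·(18−2)≡2=c; l(11)→5·(11−2)≡19=t (all mod 26).

strict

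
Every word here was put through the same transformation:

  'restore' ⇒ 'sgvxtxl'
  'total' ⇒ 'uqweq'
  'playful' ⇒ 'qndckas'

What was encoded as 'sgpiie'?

In restore: r→s is +1, e→g is +2, s→v is +3, t→x is +4 — the shift increases by 1 each position. Each letter shifts forward by (position + 1), i.e. 1, 2, 3, … — the shift grows by one for each successive letter.
Decoding sgpiie: s−1=r, g−2=e, p−3=m, i−4=e, i−5=d, e−6=y.

remedy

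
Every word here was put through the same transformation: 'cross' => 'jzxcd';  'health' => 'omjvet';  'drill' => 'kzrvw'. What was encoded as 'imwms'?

In cross: c→j is +7, r→z is +8, o→x is +9, s→c is +10 — the shift increases by 1 each position. The shift increases by 1 at each position, starting from +7: 7, 8, 9, ….
Reversing it on imwms: i−7=b, m−8=e, w−9=n, m−10=c, s−11=h.

bench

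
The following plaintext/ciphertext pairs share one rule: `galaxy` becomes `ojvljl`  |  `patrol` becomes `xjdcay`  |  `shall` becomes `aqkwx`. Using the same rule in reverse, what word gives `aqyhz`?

In galaxy: g→o is +8, a→j is +9, l→v is +10, a→l is +11 — the shift increases by 1 each position. Letter i (0-indexed) is shifted by i+8, so successive shifts are 8, 9, 10, ….
Reversing it on aqyhz: a−8=s, q−9=h, y−10=o, h−11=w, z−12=n.

shown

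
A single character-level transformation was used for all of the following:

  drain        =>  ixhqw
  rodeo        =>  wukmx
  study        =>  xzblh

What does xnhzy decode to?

Letter i (0-indexed) is shifted by i+5, so successive shifts are 5, 6, 7, ….
Reversing it on xnhzy: x−5=s, n−6=h, h−7=a, z−8=r, y−9=p.

sharp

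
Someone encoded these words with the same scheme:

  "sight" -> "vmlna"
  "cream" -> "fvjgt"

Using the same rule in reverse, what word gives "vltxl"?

shore

In sight: s→v is +3, i→m is +4, g→l is +5, h→n is +6 — the shift increases by 1 each position. Each letter shifts forward by (position + 3), i.e. 3, 4, 5, … — the shift grows by one for each successive letter.
Decoding vltxl: v−3=s, l−4=h, t−5=o, x−6=r, l−7=e.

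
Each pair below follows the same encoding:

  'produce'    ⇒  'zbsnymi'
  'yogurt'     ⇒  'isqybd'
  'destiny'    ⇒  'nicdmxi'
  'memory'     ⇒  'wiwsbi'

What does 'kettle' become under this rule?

The shift depends on letter class: consonant p→z is +10, but vowel o→s is +4. Vowels shift forward by 4 and consonants shift forward by 10.
On kettle: k(cons)+10=u, e(vowel)+4=i, t(cons)+10=d, t(cons)+10=d, l(cons)+10=v, e(vowel)+4=i.

uiddvi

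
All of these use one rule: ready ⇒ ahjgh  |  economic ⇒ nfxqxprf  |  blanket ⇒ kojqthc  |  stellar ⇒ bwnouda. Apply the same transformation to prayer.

It's a Vigenère-style cipher with numeric key [9,3]: position i shifts by key[i mod 2].
For prayer: p+9=y, r+3=u, a+9=j, y+3=b, e+9=n, r+3=u.

yujbnu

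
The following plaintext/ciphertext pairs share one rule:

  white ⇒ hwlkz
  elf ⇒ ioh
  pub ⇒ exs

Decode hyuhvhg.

deserve

The output letters match the input read backwards, each shifted +3: white reversed is etihw. Two steps: reverse the string, then apply a Caesar shift of +3.
Undoing it on hyuhvhg: shift back: h−3=e, y−3=v, u−3=r, h−3=e, v−3=s, h−3=e, g−3=d → evresed; then reverse → deserve.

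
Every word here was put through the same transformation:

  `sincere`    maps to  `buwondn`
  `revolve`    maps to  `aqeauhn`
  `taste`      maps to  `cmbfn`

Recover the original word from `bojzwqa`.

Shifts by position in sincere: pos 0: s→b (+9), pos 1: i→u (+12), pos 2: n→w (+9), pos 3: c→o (+12) — repeating every 2. It's a Vigenère-style cipher with numeric key [9,12]: position i shifts by key[i mod 2].
Decoding bojzwqa: b−9=s, o−12=c, j−9=a, z−12=n, w−9=n, q−12=e, a−9=r.

scanner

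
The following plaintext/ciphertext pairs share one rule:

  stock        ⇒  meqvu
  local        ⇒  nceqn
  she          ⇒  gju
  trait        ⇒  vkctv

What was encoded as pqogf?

Read the word backwards and shift each letter +2.
Decoding pqogf: shift back: p−2=n, q−2=o, o−2=m, g−2=e, f−2=d → nomed; then reverse → demon.

demon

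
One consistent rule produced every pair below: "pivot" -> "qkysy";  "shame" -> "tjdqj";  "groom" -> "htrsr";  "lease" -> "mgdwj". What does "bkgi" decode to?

Letter i (0-indexed) is shifted by i+1, so successive shifts are 1, 2, 3, ….
Undoing it on bkgi: b−1=a, k−2=i, g−3=d, i−4=e.

aide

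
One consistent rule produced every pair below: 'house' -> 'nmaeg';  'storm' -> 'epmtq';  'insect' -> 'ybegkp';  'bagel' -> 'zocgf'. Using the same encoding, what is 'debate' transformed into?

h(7)→n(13) and o(14)→m(12) fit y≡11x+14 (mod 26); the inverse of 11 mod 26 is 19. Each letter's alphabet position (a=0..z=25) is mapped through 11·x+14 mod 26 — an affine cipher.
Applying it to debate: d(3)→11·3+14≡21=v; e(4)→11·4+14≡6=g; b(1)→11·1+14≡25=z; a(0)→11·0+14≡14=o; t(19)→11·19+14≡15=p; e(4)→11·4+14≡6=g (all mod 26).

vgzopg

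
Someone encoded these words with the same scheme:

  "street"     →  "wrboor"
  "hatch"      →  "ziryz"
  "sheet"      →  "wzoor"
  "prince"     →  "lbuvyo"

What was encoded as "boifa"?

realm

Treating letters as 0–25, the rule is x ↦ 21x + 8 (mod 26).
Decoding boifa: b(1)→5·(1−8)≡17=r; o(14)→5·(14−8)≡4=e; i(8)→5·(8−8)≡0=a; f(5)→5·(5−8)≡11=l; a(0)→5·(0−8)≡12=m (all mod 26).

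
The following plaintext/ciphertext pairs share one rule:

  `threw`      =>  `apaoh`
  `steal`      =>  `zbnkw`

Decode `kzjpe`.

draft

The shift increases by 1 at each position, starting from +7: 7, 8, 9, ….
Undoing it on kzjpe: k−7=d, z−8=r, j−9=a, p−10=f, e−11=t.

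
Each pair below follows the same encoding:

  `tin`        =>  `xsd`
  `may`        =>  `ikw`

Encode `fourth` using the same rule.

The output letters match the input read backwards, each shifted +10: tin reversed is nit. Two steps: reverse the string, then apply a Caesar shift of +10.
Applying it to fourth: reverse → htruof; then shift: h+10=r, t+10=d, r+10=b, u+10=e, o+10=y, f+10=p.

rdbeyp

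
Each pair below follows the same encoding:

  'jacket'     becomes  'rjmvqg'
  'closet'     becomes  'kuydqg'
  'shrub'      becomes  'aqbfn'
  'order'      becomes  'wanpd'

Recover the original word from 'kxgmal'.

Each letter shifts forward by (position + 8), i.e. 8, 9, 10, … — the shift grows by one for each successive letter.
Reversing it on kxgmal: k−8=c, x−9=o, g−10=w, m−11=b, a−12=o, l−13=y.

cowboy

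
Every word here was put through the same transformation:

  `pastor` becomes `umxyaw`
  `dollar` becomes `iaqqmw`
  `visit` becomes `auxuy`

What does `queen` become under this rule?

The shift depends on letter class: consonant p→u is +5, but vowel a→m is +12. The rule splits by letter class: vowels +12, consonants +5.
On queen: q(cons)+5=v, u(vowel)+12=g, e(vowel)+12=q, e(vowel)+12=q, n(cons)+5=s.

vgqqs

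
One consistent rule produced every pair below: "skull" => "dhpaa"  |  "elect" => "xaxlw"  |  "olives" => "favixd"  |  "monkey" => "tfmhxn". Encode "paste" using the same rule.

yzdwx

s(18)→d(3) and k(10)→h(7) fit y≡19x+25 (mod 26); the inverse of 19 mod 26 is 11. Treating letters as 0–25, the rule is x ↦ 19x + 25 (mod 26).
On paste: p(15)→19·15+25≡24=y; a(0)→19·0+25≡25=z; s(18)→19·18+25≡3=d; t(19)→19·19+25≡22=w; e(4)→19·4+25≡23=x (all mod 26).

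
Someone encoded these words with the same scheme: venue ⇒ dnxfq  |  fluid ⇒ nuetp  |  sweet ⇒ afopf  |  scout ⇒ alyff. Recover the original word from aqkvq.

In venue: v→d is +8, e→n is +9, n→x is +10, u→f is +11 — the shift increases by 1 each position. Letter i (0-indexed) is shifted by i+8, so successive shifts are 8, 9, 10, ….
Reversing it on aqkvq: a−8=s, q−9=h, k−10=a, v−11=k, q−12=e.

shake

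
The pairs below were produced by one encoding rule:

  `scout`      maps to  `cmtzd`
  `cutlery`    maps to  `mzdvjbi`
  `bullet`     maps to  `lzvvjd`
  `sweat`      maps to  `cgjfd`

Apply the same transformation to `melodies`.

The shift depends on letter class: consonant s→c is +10, but vowel o→t is +5. Two shifts are in play — +5 for a/e/i/o/u, +10 for every other letter.
Applying it to melodies: m(cons)+10=w, e(vowel)+5=j, l(cons)+10=v, o(vowel)+5=t, d(cons)+10=n, i(vowel)+5=n, e(vowel)+5=j, s(cons)+10=c.

wjvtnnjc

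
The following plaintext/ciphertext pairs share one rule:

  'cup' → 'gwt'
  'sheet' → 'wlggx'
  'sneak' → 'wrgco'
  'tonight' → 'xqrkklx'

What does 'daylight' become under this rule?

hccpkklx

The shift depends on letter class: consonant c→g is +4, but vowel u→w is +2. Two shifts are in play — +2 for a/e/i/o/u, +4 for every other letter.
On daylight: d(cons)+4=h, a(vowel)+2=c, y(cons)+4=c, l(cons)+4=p, i(vowel)+2=k, g(cons)+4=k, h(cons)+4=l, t(cons)+4=x.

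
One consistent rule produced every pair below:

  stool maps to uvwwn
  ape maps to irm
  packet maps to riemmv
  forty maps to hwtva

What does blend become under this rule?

dnmpf

The shift depends on letter class: consonant s→u is +2, but vowel o→w is +8. The rule splits by letter class: vowels +8, consonants +2.
For blend: b(cons)+2=d, l(cons)+2=n, e(vowel)+8=m, n(cons)+2=p, d(cons)+2=f.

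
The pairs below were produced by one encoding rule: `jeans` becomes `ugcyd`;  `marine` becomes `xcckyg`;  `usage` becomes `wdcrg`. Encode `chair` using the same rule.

nsckc

The shift depends on letter class: consonant j→u is +11, but vowel e→g is +2. Vowels shift forward by 2 and consonants shift forward by 11.
For chair: c(cons)+11=n, h(cons)+11=s, a(vowel)+2=c, i(vowel)+2=k, r(cons)+11=c.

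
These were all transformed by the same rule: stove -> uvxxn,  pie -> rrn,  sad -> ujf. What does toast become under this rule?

vxjuv

The shift depends on letter class: consonant s→u is +2, but vowel o→x is +9. The rule splits by letter class: vowels +9, consonants +2.
For toast: t(cons)+2=v, o(vowel)+9=x, a(vowel)+9=j, s(cons)+2=u, t(cons)+2=v.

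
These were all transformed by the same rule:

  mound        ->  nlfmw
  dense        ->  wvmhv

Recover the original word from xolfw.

cloud

Each letter is replaced by its mirror in the alphabet: a↔z, b↔y, c↔x, and so on (the Atbash cipher).
Undoing it on xolfw: x↔c, o↔l, l↔o, f↔u, w↔d.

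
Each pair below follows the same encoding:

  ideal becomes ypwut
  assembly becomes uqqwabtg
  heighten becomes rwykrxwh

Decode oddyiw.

office

i(8)→y(24) and d(3)→p(15) fit y≡7x+20 (mod 26); the inverse of 7 mod 26 is 15. Treating letters as 0–25, the rule is x ↦ 7x + 20 (mod 26).
Decoding oddyiw: o(14)→15·(14−20)≡14=o; d(3)→15·(3−20)≡5=f; d(3)→15·(3−20)≡5=f; y(24)→15·(24−20)≡8=i; i(8)→15·(8−20)≡2=c; w(22)→15·(22−20)≡4=e (all mod 26).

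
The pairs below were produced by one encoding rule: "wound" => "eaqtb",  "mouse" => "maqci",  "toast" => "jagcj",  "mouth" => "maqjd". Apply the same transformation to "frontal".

w(22)→e(4) and o(14)→a(0) fit y≡7x+6 (mod 26); the inverse of 7 mod 26 is 15. Treating letters as 0–25, the rule is x ↦ 7x + 6 (mod 26).
For frontal: f(5)→7·5+6≡15=p; r(17)→7·17+6≡21=v; o(14)→7·14+6≡0=a; n(13)→7·13+6≡19=t; t(19)→7·19+6≡9=j; a(0)→7·0+6≡6=g; l(11)→7·11+6≡5=f (all mod 26).

pvatjgf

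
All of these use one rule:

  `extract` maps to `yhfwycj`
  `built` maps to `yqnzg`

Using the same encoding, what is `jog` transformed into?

lto

Read the word backwards and shift each letter +5.
Applying it to jog: reverse → goj; then shift: g+5=l, o+5=t, j+5=o.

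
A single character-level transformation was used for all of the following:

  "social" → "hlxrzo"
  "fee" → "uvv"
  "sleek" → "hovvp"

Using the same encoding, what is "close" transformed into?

Each pair mirrors across the alphabet (s↔h, o↔l, c↔x): positions sum to 25. This is the alphabet-reversal cipher (Atbash): a becomes z, b becomes y, etc.
Applying it to close: c↔x, l↔o, o↔l, s↔h, e↔v.

xolhv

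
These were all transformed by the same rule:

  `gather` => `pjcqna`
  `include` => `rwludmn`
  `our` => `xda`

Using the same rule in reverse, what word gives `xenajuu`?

overall

Each letter is shifted forward by 9 in the alphabet (a Caesar shift of +9).
Undoing it on xenajuu: x−9=o, e−9=v, n−9=e, a−9=r, j−9=a, u−9=l, u−9=l.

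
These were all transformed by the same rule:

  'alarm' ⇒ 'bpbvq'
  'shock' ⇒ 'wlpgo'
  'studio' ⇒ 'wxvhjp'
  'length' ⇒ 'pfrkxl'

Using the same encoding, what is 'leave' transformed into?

pfbzf

The shift depends on letter class: consonant l→p is +4, but vowel a→b is +1. Two shifts are in play — +1 for a/e/i/o/u, +4 for every other letter.
Applying it to leave: l(cons)+4=p, e(vowel)+1=f, a(vowel)+1=b, v(cons)+4=z, e(vowel)+1=f.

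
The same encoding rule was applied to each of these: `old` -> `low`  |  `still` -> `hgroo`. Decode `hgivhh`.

Each letter is replaced by its mirror in the alphabet: a↔z, b↔y, c↔x, and so on (the Atbash cipher).
Undoing it on hgivhh: h↔s, g↔t, i↔r, v↔e, h↔s, h↔s.

stress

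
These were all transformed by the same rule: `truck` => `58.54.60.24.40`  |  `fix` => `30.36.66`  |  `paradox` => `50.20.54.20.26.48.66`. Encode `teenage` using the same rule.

t(#20)→58 and r(#18)→54: differences scale by 2, so n = 2·pos + 18. The formula is n = 2×(alphabet index, a=1) + 18.
Applying it to teenage: t=20→58, e=5→28, e=5→28, n=14→46, a=1→20, g=7→32, e=5→28.

58.28.28.46.20.32.28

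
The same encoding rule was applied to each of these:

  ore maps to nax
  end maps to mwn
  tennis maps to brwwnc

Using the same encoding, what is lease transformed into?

The output letters match the input read backwards, each shifted +9: ore reversed is ero. Read the word backwards and shift each letter +9.
Applying it to lease: reverse → esael; then shift: e+9=n, s+9=b, a+9=j, e+9=n, l+9=u.

nbjnu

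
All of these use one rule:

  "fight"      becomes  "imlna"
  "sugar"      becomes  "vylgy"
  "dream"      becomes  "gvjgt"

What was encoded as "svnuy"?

In fight: f→i is +3, i→m is +4, g→l is +5, h→n is +6 — the shift increases by 1 each position. Each letter shifts forward by (position + 3), i.e. 3, 4, 5, … — the shift grows by one for each successive letter.
Undoing it on svnuy: s−3=p, v−4=r, n−5=i, u−6=o, y−7=r.

prior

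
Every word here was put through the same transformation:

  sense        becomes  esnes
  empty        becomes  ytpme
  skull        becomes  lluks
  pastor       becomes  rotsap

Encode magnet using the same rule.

tengam

The output letters match the input read backwards: sense reversed is esnes. It's just the letters in reverse order.
For magnet: reverse → tengam.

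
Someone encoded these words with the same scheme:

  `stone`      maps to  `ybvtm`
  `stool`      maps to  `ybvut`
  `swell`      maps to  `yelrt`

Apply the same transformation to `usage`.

aahmm

Shifts by position in stone: pos 0: s→y (+6), pos 1: t→b (+8), pos 2: o→v (+7), pos 3: n→t (+6), pos 4: e→m (+8) — repeating every 3. It's a Vigenère-style cipher with numeric key [6,8,7]: position i shifts by key[i mod 3].
On usage: u+6=a, s+8=a, a+7=h, g+6=m, e+8=m.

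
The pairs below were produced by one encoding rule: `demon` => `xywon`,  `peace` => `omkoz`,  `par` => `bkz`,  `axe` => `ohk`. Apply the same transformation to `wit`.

The output letters match the input read backwards, each shifted +10: demon reversed is nomed. Read the word backwards and shift each letter +10.
Applying it to wit: reverse → tiw; then shift: t+10=d, i+10=s, w+10=g.

dsg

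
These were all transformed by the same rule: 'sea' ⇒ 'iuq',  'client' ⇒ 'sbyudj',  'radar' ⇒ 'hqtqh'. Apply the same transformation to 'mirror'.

cyhheh

Compare letters: s→i is +16, e→u is +16, a→q is +16 — a constant shift. It's a constant shift of +16 (ROT16).
For mirror: m+16=c, i+16=y, r+16=h, r+16=h, o+16=e, r+16=h.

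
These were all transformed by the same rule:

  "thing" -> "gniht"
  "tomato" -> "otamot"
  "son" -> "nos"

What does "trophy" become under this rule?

The output letters match the input read backwards: thing reversed is gniht. It's just the letters in reverse order.
On trophy: reverse → yhport.

yhport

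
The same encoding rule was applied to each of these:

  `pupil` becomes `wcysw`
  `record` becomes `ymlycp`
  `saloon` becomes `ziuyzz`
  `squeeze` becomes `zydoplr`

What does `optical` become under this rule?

vxcsnmy

In pupil: p→w is +7, u→c is +8, p→y is +9, i→s is +10 — the shift increases by 1 each position. Letter i (0-indexed) is shifted by i+7, so successive shifts are 7, 8, 9, ….
Applying it to optical: o+7=v, p+8=x, t+9=c, i+10=s, c+11=n, a+12=m, l+13=y.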